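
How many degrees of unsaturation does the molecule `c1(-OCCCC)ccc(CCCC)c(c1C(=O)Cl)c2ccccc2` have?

Molecular formula from the SMILES: C21H25ClO2.
DoU = (2C + 2 + N − H − X)/2 = (2·21 + 2 + 0 − 25 − 1)/2 = 18/2 = 9.
(Structurally: 2 ring(s) + 7 π bond(s) = 9.)

9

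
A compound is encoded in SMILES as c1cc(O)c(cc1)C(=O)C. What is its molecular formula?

Heavy atoms from the SMILES: 8 C, 2 O.
Implicit hydrogens by atom environment:
  4 × C (aromatic): 1 H each → 4
  2 × C (aromatic): no H
  1 × C: 3 H
  1 × C: no H
  1 × O: 1 H
  1 × O: no H
  Total hydrogens = 8.
Molecular formula: C8H8O2

C8H8O2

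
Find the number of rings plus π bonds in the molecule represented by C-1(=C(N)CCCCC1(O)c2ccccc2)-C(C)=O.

Molecular formula from the SMILES: C15H19NO2.
DoU = (2C + 2 + N − H − X)/2 = (2·15 + 2 + 1 − 19 − 0)/2 = 14/2 = 7.
(Structurally: 2 ring(s) + 5 π bond(s) = 7.)

7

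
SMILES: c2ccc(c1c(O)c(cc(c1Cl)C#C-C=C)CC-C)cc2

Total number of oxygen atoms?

The symbol for oxygen appears 1 time in the SMILES.

1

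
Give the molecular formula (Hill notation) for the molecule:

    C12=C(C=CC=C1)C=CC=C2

C10H8

Heavy atoms from the SMILES: 10 C.
Implicit hydrogens by atom environment:
  8 × C (aromatic): 1 H each → 8
  2 × C (aromatic): no H
  Total hydrogens = 8.
Molecular formula: C10H8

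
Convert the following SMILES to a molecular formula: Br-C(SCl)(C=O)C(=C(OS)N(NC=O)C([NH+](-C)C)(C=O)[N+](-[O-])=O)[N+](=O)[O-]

Heavy atoms from the SMILES: 1 Br, 9 C, 1 Cl, 5 N, 8 O, 2 S.
Implicit hydrogens by atom environment:
  6 × O: no H
  4 × C: no H
  3 × C: 1 H each → 3
  2 × C: 3 H each → 6
  2 × N (charge +1): no H
  2 × O (charge -1): no H
  1 × Br: no H
  1 × Cl: no H
  1 × N: 1 H
  1 × N (charge +1): 1 H
  1 × N: no H
  1 × S: 1 H
  1 × S: no H
  Total hydrogens = 12.
Net charge +1.
Molecular formula: C9H12BrClN5O8S2+

C9H12BrClN5O8S2+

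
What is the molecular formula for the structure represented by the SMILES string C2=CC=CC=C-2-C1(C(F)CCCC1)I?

C12H14FI

Heavy atoms from the SMILES: 12 C, 1 F, 1 I.
Implicit hydrogens by atom environment:
  5 × C (aromatic): 1 H each → 5
  4 × C: 2 H each → 8
  1 × C: 1 H
  1 × C: no H
  1 × C (aromatic): no H
  1 × F: no H
  1 × I: no H
  Total hydrogens = 14.
Molecular formula: C12H14FI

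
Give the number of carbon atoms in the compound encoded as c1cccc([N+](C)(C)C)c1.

9

The symbol for carbon appears 9 times in the SMILES. Lowercase c denotes aromatic carbon and counts toward C.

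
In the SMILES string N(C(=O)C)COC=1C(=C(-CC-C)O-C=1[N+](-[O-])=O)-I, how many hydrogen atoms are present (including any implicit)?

13

Hydrogens are implicit in SMILES; fill each atom to its normal valence:
  4 × C (aromatic): no H
  3 × C: 2 H each → 6
  3 × O: no H
  2 × C: 3 H each → 6
  1 × C: no H
  1 × I: no H
  1 × N: 1 H
  1 × N (charge +1): no H
  1 × O (aromatic): no H
  1 × O (charge -1): no H
  Total hydrogens = 13.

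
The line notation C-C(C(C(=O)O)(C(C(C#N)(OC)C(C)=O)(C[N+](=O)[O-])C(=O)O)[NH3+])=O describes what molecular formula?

Heavy atoms from the SMILES: 12 C, 3 N, 9 O.
Implicit hydrogens by atom environment:
  8 × C: no H
  6 × O: no H
  3 × C: 3 H each → 9
  2 × O: 1 H each → 2
  1 × C: 2 H
  1 × N (charge +1): 3 H
  1 × N: no H
  1 × N (charge +1): no H
  1 × O (charge -1): no H
  Total hydrogens = 16.
Net charge +1.
Molecular formula: C12H16N3O9+

C12H16N3O9+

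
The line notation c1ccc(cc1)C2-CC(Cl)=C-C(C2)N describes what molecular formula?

Heavy atoms from the SMILES: 12 C, 1 Cl, 1 N.
Implicit hydrogens by atom environment:
  5 × C (aromatic): 1 H each → 5
  3 × C: 1 H each → 3
  2 × C: 2 H each → 4
  1 × C: no H
  1 × C (aromatic): no H
  1 × Cl: no H
  1 × N: 2 H
  Total hydrogens = 14.
Molecular formula: C12H14ClN

C12H14ClN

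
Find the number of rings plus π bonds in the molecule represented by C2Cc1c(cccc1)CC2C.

5

Molecular formula from the SMILES: C11H14.
DoU = (2C + 2 + N − H − X)/2 = (2·11 + 2 + 0 − 14 − 0)/2 = 10/2 = 5.
(Structurally: 2 ring(s) + 3 π bond(s) = 5.)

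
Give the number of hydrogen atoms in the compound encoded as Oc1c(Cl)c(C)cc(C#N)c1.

Hydrogens are implicit in SMILES; fill each atom to its normal valence:
  4 × C (aromatic): no H
  2 × C (aromatic): 1 H each → 2
  1 × C: 3 H
  1 × C: no H
  1 × Cl: no H
  1 × N: no H
  1 × O: 1 H
  Total hydrogens = 6.

6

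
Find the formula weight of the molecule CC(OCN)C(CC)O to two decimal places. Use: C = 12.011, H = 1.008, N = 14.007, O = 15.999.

133.19

Molecular formula: C6H15NO2.
M = 6×12.011 + 15×1.008 + 1×14.007 + 2×15.999 = 133.19 g/mol.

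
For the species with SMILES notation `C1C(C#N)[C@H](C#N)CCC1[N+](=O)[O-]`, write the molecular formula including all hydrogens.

Heavy atoms from the SMILES: 8 C, 3 N, 2 O.
Implicit hydrogens by atom environment:
  3 × C: 2 H each → 6
  3 × C: 1 H each → 3
  2 × C: no H
  2 × N: no H
  1 × N (charge +1): no H
  1 × O: no H
  1 × O (charge -1): no H
  Total hydrogens = 9.
Molecular formula: C8H9N3O2

C8H9N3O2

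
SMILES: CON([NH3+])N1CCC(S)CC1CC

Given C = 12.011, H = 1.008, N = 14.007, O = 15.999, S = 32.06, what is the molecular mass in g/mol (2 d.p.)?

Molecular formula: C8H20N3OS+.
M = 8×12.011 + 20×1.008 + 3×14.007 + 1×15.999 + 1×32.06 = 206.33 g/mol.

206.33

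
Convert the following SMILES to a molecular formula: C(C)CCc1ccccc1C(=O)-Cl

C11H13ClO

Heavy atoms from the SMILES: 11 C, 1 Cl, 1 O.
Implicit hydrogens by atom environment:
  4 × C (aromatic): 1 H each → 4
  3 × C: 2 H each → 6
  2 × C (aromatic): no H
  1 × C: 3 H
  1 × C: no H
  1 × Cl: no H
  1 × O: no H
  Total hydrogens = 13.
Molecular formula: C11H13ClO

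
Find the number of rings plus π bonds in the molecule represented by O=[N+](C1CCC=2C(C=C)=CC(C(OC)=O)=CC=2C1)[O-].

8

Molecular formula from the SMILES: C14H15NO4.
DoU = (2C + 2 + N − H − X)/2 = (2·14 + 2 + 1 − 15 − 0)/2 = 16/2 = 8.
(Structurally: 2 ring(s) + 6 π bond(s) = 8.)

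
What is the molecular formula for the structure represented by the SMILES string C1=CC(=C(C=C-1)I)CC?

Heavy atoms from the SMILES: 8 C, 1 I.
Implicit hydrogens by atom environment:
  4 × C (aromatic): 1 H each → 4
  2 × C (aromatic): no H
  1 × C: 3 H
  1 × C: 2 H
  1 × I: no H
  Total hydrogens = 9.
Molecular formula: C8H9I

C8H9I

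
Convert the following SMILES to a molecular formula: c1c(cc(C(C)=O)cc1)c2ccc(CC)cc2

C16H16O

Heavy atoms from the SMILES: 16 C, 1 O.
Implicit hydrogens by atom environment:
  8 × C (aromatic): 1 H each → 8
  4 × C (aromatic): no H
  2 × C: 3 H each → 6
  1 × C: 2 H
  1 × C: no H
  1 × O: no H
  Total hydrogens = 16.
Molecular formula: C16H16O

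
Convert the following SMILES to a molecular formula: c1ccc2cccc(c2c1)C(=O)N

C11H9NO

Heavy atoms from the SMILES: 11 C, 1 N, 1 O.
Implicit hydrogens by atom environment:
  7 × C (aromatic): 1 H each → 7
  3 × C (aromatic): no H
  1 × C: no H
  1 × N: 2 H
  1 × O: no H
  Total hydrogens = 9.
Molecular formula: C11H9NO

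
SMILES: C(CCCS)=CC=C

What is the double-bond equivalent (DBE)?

2

Molecular formula from the SMILES: C7H12S.
DoU = (2C + 2 + N − H − X)/2 = (2·7 + 2 + 0 − 12 − 0)/2 = 4/2 = 2.
(Structurally: 0 ring(s) + 2 π bond(s) = 2.)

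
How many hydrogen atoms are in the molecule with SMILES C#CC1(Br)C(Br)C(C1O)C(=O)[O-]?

Hydrogens are implicit in SMILES; fill each atom to its normal valence:
  4 × C: 1 H each → 4
  3 × C: no H
  2 × Br: no H
  1 × O: 1 H
  1 × O: no H
  1 × O (charge -1): no H
  Total hydrogens = 5.

5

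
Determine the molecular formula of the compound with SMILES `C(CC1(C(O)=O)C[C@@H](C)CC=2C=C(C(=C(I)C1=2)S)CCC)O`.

Heavy atoms from the SMILES: 17 C, 1 I, 3 O, 1 S.
Implicit hydrogens by atom environment:
  6 × C: 2 H each → 12
  5 × C (aromatic): no H
  2 × C: 3 H each → 6
  2 × C: no H
  2 × O: 1 H each → 2
  1 × C (aromatic): 1 H
  1 × C: 1 H
  1 × I: no H
  1 × O: no H
  1 × S: 1 H
  Total hydrogens = 23.
Molecular formula: C17H23IO3S

C17H23IO3S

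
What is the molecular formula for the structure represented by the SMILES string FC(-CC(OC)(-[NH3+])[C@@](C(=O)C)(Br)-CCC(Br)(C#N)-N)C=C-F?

Heavy atoms from the SMILES: 2 Br, 13 C, 2 F, 3 N, 2 O.
Implicit hydrogens by atom environment:
  5 × C: no H
  3 × C: 2 H each → 6
  3 × C: 1 H each → 3
  2 × Br: no H
  2 × C: 3 H each → 6
  2 × F: no H
  2 × O: no H
  1 × N (charge +1): 3 H
  1 × N: 2 H
  1 × N: no H
  Total hydrogens = 20.
Net charge +1.
Molecular formula: C13H20Br2F2N3O2+

C13H20Br2F2N3O2+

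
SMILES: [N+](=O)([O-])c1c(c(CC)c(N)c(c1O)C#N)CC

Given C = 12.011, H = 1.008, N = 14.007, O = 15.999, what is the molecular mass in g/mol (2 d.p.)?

Molecular formula: C11H13N3O3.
M = 11×12.011 + 13×1.008 + 3×14.007 + 3×15.999 = 235.24 g/mol.

235.24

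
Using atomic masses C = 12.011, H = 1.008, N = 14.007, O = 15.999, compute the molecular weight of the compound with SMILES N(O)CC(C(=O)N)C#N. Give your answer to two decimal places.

Molecular formula: C4H7N3O2.
M = 4×12.011 + 7×1.008 + 3×14.007 + 2×15.999 = 129.12 g/mol.

129.12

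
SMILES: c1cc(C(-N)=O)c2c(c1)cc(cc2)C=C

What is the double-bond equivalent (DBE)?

9

Molecular formula from the SMILES: C13H11NO.
DoU = (2C + 2 + N − H − X)/2 = (2·13 + 2 + 1 − 11 − 0)/2 = 18/2 = 9.
(Structurally: 2 ring(s) + 7 π bond(s) = 9.)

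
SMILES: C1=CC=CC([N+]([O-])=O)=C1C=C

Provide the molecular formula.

C8H7NO2

Heavy atoms from the SMILES: 8 C, 1 N, 2 O.
Implicit hydrogens by atom environment:
  4 × C (aromatic): 1 H each → 4
  2 × C (aromatic): no H
  1 × C: 2 H
  1 × C: 1 H
  1 × N (charge +1): no H
  1 × O: no H
  1 × O (charge -1): no H
  Total hydrogens = 7.
Molecular formula: C8H7NO2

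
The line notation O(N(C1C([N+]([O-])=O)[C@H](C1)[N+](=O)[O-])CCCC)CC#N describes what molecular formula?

C10H16N4O5

Heavy atoms from the SMILES: 10 C, 4 N, 5 O.
Implicit hydrogens by atom environment:
  5 × C: 2 H each → 10
  3 × C: 1 H each → 3
  3 × O: no H
  2 × N: no H
  2 × N (charge +1): no H
  2 × O (charge -1): no H
  1 × C: 3 H
  1 × C: no H
  Total hydrogens = 16.
Molecular formula: C10H16N4O5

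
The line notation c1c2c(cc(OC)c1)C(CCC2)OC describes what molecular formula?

C12H16O2

Heavy atoms from the SMILES: 12 C, 2 O.
Implicit hydrogens by atom environment:
  3 × C: 2 H each → 6
  3 × C (aromatic): 1 H each → 3
  3 × C (aromatic): no H
  2 × C: 3 H each → 6
  2 × O: no H
  1 × C: 1 H
  Total hydrogens = 16.
Molecular formula: C12H16O2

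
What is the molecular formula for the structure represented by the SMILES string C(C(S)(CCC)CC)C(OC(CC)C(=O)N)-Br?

Heavy atoms from the SMILES: 1 Br, 12 C, 1 N, 2 O, 1 S.
Implicit hydrogens by atom environment:
  5 × C: 2 H each → 10
  3 × C: 3 H each → 9
  2 × C: 1 H each → 2
  2 × C: no H
  2 × O: no H
  1 × Br: no H
  1 × N: 2 H
  1 × S: 1 H
  Total hydrogens = 24.
Molecular formula: C12H24BrNO2S

C12H24BrNO2S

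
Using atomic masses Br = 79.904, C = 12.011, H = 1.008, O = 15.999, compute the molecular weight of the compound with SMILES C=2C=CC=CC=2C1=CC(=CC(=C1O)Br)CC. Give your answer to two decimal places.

277.16

Molecular formula: C14H13BrO.
M = 1×79.904 + 14×12.011 + 13×1.008 + 1×15.999 = 277.16 g/mol.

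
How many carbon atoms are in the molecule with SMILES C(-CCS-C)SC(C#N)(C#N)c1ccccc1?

The symbol for carbon appears 13 times in the SMILES. Lowercase c denotes aromatic carbon and counts toward C.

13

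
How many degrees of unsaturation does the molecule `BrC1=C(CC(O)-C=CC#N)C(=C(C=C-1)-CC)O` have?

7

Molecular formula from the SMILES: C13H14BrNO2.
DoU = (2C + 2 + N − H − X)/2 = (2·13 + 2 + 1 − 14 − 1)/2 = 14/2 = 7.
(Structurally: 1 ring(s) + 6 π bond(s) = 7.)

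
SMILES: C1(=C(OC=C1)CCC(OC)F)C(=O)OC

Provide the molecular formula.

Heavy atoms from the SMILES: 10 C, 1 F, 4 O.
Implicit hydrogens by atom environment:
  3 × O: no H
  2 × C: 3 H each → 6
  2 × C: 2 H each → 4
  2 × C (aromatic): 1 H each → 2
  2 × C (aromatic): no H
  1 × C: 1 H
  1 × C: no H
  1 × F: no H
  1 × O (aromatic): no H
  Total hydrogens = 13.
Molecular formula: C10H13FO4

C10H13FO4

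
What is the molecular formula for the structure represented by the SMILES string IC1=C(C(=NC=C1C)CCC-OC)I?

C10H13I2NO

Heavy atoms from the SMILES: 10 C, 2 I, 1 N, 1 O.
Implicit hydrogens by atom environment:
  4 × C (aromatic): no H
  3 × C: 2 H each → 6
  2 × C: 3 H each → 6
  2 × I: no H
  1 × C (aromatic): 1 H
  1 × N (aromatic): no H
  1 × O: no H
  Total hydrogens = 13.
Molecular formula: C10H13I2NO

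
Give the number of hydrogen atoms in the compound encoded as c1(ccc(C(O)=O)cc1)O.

6

Hydrogens are implicit in SMILES; fill each atom to its normal valence:
  4 × C (aromatic): 1 H each → 4
  2 × C (aromatic): no H
  2 × O: 1 H each → 2
  1 × C: no H
  1 × O: no H
  Total hydrogens = 6.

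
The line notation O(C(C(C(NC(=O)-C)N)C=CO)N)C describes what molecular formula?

C8H17N3O3

Heavy atoms from the SMILES: 8 C, 3 N, 3 O.
Implicit hydrogens by atom environment:
  5 × C: 1 H each → 5
  2 × C: 3 H each → 6
  2 × N: 2 H each → 4
  2 × O: no H
  1 × C: no H
  1 × N: 1 H
  1 × O: 1 H
  Total hydrogens = 17.
Molecular formula: C8H17N3O3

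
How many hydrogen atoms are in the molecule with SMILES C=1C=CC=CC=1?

Hydrogens are implicit in SMILES; fill each atom to its normal valence:
  6 × C (aromatic): 1 H each → 6
  Total hydrogens = 6.

6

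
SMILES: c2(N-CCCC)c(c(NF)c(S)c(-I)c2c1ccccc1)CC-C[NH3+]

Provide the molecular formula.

C19H26FIN3S+

Heavy atoms from the SMILES: 19 C, 1 F, 1 I, 3 N, 1 S.
Implicit hydrogens by atom environment:
  7 × C (aromatic): no H
  6 × C: 2 H each → 12
  5 × C (aromatic): 1 H each → 5
  2 × N: 1 H each → 2
  1 × C: 3 H
  1 × F: no H
  1 × I: no H
  1 × N (charge +1): 3 H
  1 × S: 1 H
  Total hydrogens = 26.
Net charge +1.
Molecular formula: C19H26FIN3S+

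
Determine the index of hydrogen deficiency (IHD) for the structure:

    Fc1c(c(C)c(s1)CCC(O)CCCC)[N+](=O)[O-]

Molecular formula from the SMILES: C12H18FNO3S.
DoU = (2C + 2 + N − H − X)/2 = (2·12 + 2 + 1 − 18 − 1)/2 = 8/2 = 4.
(Structurally: 1 ring(s) + 3 π bond(s) = 4.)

4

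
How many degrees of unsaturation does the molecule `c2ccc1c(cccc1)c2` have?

Molecular formula from the SMILES: C10H8.
DoU = (2C + 2 + N − H − X)/2 = (2·10 + 2 + 0 − 8 − 0)/2 = 14/2 = 7.
(Structurally: 2 ring(s) + 5 π bond(s) = 7.)

7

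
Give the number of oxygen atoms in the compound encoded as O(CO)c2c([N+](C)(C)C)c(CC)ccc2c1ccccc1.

The symbol for oxygen appears 2 times in the SMILES.

2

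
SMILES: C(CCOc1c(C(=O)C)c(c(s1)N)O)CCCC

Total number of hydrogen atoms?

Hydrogens are implicit in SMILES; fill each atom to its normal valence:
  6 × C: 2 H each → 12
  4 × C (aromatic): no H
  2 × C: 3 H each → 6
  2 × O: no H
  1 × C: no H
  1 × N: 2 H
  1 × O: 1 H
  1 × S (aromatic): no H
  Total hydrogens = 21.

21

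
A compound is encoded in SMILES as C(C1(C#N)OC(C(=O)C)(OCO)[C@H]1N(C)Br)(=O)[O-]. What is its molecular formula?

Heavy atoms from the SMILES: 1 Br, 9 C, 2 N, 6 O.
Implicit hydrogens by atom environment:
  5 × C: no H
  4 × O: no H
  2 × C: 3 H each → 6
  2 × N: no H
  1 × Br: no H
  1 × C: 2 H
  1 × C: 1 H
  1 × O: 1 H
  1 × O (charge -1): no H
  Total hydrogens = 10.
Net charge -1.
Molecular formula: C9H10BrN2O6-

C9H10BrN2O6-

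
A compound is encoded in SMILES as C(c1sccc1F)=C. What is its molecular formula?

C6H5FS

Heavy atoms from the SMILES: 6 C, 1 F, 1 S.
Implicit hydrogens by atom environment:
  2 × C (aromatic): 1 H each → 2
  2 × C (aromatic): no H
  1 × C: 2 H
  1 × C: 1 H
  1 × F: no H
  1 × S (aromatic): no H
  Total hydrogens = 5.
Molecular formula: C6H5FS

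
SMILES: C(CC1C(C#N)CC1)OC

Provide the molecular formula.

Heavy atoms from the SMILES: 8 C, 1 N, 1 O.
Implicit hydrogens by atom environment:
  4 × C: 2 H each → 8
  2 × C: 1 H each → 2
  1 × C: 3 H
  1 × C: no H
  1 × N: no H
  1 × O: no H
  Total hydrogens = 13.
Molecular formula: C8H13NO

C8H13NO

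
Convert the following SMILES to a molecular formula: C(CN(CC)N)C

Heavy atoms from the SMILES: 5 C, 2 N.
Implicit hydrogens by atom environment:
  3 × C: 2 H each → 6
  2 × C: 3 H each → 6
  1 × N: 2 H
  1 × N: no H
  Total hydrogens = 14.
Molecular formula: C5H14N2

C5H14N2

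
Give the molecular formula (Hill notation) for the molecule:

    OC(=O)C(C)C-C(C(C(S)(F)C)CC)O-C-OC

C12H23FO4S

Heavy atoms from the SMILES: 12 C, 1 F, 4 O, 1 S.
Implicit hydrogens by atom environment:
  4 × C: 3 H each → 12
  3 × C: 2 H each → 6
  3 × C: 1 H each → 3
  3 × O: no H
  2 × C: no H
  1 × F: no H
  1 × O: 1 H
  1 × S: 1 H
  Total hydrogens = 23.
Molecular formula: C12H23FO4S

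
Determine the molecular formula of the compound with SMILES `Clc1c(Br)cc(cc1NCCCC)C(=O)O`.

Heavy atoms from the SMILES: 1 Br, 11 C, 1 Cl, 1 N, 2 O.
Implicit hydrogens by atom environment:
  4 × C (aromatic): no H
  3 × C: 2 H each → 6
  2 × C (aromatic): 1 H each → 2
  1 × Br: no H
  1 × C: 3 H
  1 × C: no H
  1 × Cl: no H
  1 × N: 1 H
  1 × O: 1 H
  1 × O: no H
  Total hydrogens = 13.
Molecular formula: C11H13BrClNO2

C11H13BrClNO2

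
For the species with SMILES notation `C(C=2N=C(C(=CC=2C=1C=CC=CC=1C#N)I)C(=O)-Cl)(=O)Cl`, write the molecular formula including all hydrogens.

Heavy atoms from the SMILES: 14 C, 2 Cl, 1 I, 2 N, 2 O.
Implicit hydrogens by atom environment:
  6 × C (aromatic): no H
  5 × C (aromatic): 1 H each → 5
  3 × C: no H
  2 × Cl: no H
  2 × O: no H
  1 × I: no H
  1 × N (aromatic): no H
  1 × N: no H
  Total hydrogens = 5.
Molecular formula: C14H5Cl2IN2O2

C14H5Cl2IN2O2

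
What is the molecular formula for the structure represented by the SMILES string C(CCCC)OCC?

Heavy atoms from the SMILES: 7 C, 1 O.
Implicit hydrogens by atom environment:
  5 × C: 2 H each → 10
  2 × C: 3 H each → 6
  1 × O: no H
  Total hydrogens = 16.
Molecular formula: C7H16O

C7H16O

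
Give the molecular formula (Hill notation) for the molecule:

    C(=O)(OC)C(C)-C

Heavy atoms from the SMILES: 5 C, 2 O.
Implicit hydrogens by atom environment:
  3 × C: 3 H each → 9
  2 × O: no H
  1 × C: 1 H
  1 × C: no H
  Total hydrogens = 10.
Molecular formula: C5H10O2

C5H10O2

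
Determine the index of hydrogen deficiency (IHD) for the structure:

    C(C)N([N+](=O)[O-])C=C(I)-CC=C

Molecular formula from the SMILES: C7H11IN2O2.
DoU = (2C + 2 + N − H − X)/2 = (2·7 + 2 + 2 − 11 − 1)/2 = 6/2 = 3.
(Structurally: 0 ring(s) + 3 π bond(s) = 3.)

3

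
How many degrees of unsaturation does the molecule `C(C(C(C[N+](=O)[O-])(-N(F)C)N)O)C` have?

1

Molecular formula from the SMILES: C6H14FN3O3.
DoU = (2C + 2 + N − H − X)/2 = (2·6 + 2 + 3 − 14 − 1)/2 = 2/2 = 1.
(Structurally: 0 ring(s) + 1 π bond(s) = 1.)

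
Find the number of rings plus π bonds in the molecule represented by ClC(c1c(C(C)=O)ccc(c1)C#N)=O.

8

Molecular formula from the SMILES: C10H6ClNO2.
DoU = (2C + 2 + N − H − X)/2 = (2·10 + 2 + 1 − 6 − 1)/2 = 16/2 = 8.
(Structurally: 1 ring(s) + 7 π bond(s) = 8.)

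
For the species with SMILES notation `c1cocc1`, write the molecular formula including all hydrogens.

Heavy atoms from the SMILES: 4 C, 1 O.
Implicit hydrogens by atom environment:
  4 × C (aromatic): 1 H each → 4
  1 × O (aromatic): no H
  Total hydrogens = 4.
Molecular formula: C4H4O

C4H4O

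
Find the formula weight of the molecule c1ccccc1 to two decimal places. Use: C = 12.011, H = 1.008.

78.11

Molecular formula: C6H6.
M = 6×12.011 + 6×1.008 = 78.11 g/mol.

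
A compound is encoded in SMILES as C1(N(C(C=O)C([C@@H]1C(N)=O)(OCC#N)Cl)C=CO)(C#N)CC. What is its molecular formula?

C13H15ClN4O4

Heavy atoms from the SMILES: 13 C, 1 Cl, 4 N, 4 O.
Implicit hydrogens by atom environment:
  5 × C: 1 H each → 5
  5 × C: no H
  3 × N: no H
  3 × O: no H
  2 × C: 2 H each → 4
  1 × C: 3 H
  1 × Cl: no H
  1 × N: 2 H
  1 × O: 1 H
  Total hydrogens = 15.
Molecular formula: C13H15ClN4O4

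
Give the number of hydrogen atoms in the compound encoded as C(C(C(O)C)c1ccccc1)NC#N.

Hydrogens are implicit in SMILES; fill each atom to its normal valence:
  5 × C (aromatic): 1 H each → 5
  2 × C: 1 H each → 2
  1 × C: 3 H
  1 × C: 2 H
  1 × C: no H
  1 × C (aromatic): no H
  1 × N: 1 H
  1 × N: no H
  1 × O: 1 H
  Total hydrogens = 14.

14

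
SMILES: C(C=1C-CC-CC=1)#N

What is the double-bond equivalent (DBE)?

Molecular formula from the SMILES: C7H9N.
DoU = (2C + 2 + N − H − X)/2 = (2·7 + 2 + 1 − 9 − 0)/2 = 8/2 = 4.
(Structurally: 1 ring(s) + 3 π bond(s) = 4.)

4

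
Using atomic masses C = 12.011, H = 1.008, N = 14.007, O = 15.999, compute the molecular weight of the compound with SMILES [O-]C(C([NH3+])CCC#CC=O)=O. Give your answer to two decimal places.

Molecular formula: C7H9NO3.
M = 7×12.011 + 9×1.008 + 1×14.007 + 3×15.999 = 155.15 g/mol.

155.15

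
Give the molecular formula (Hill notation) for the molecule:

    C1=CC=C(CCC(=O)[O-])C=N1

Heavy atoms from the SMILES: 8 C, 1 N, 2 O.
Implicit hydrogens by atom environment:
  4 × C (aromatic): 1 H each → 4
  2 × C: 2 H each → 4
  1 × C (aromatic): no H
  1 × C: no H
  1 × N (aromatic): no H
  1 × O: no H
  1 × O (charge -1): no H
  Total hydrogens = 8.
Net charge -1.
Molecular formula: C8H8NO2-

C8H8NO2-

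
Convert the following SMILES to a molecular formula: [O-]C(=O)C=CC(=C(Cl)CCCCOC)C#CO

C12H14ClO4-

Heavy atoms from the SMILES: 12 C, 1 Cl, 4 O.
Implicit hydrogens by atom environment:
  5 × C: no H
  4 × C: 2 H each → 8
  2 × C: 1 H each → 2
  2 × O: no H
  1 × C: 3 H
  1 × Cl: no H
  1 × O: 1 H
  1 × O (charge -1): no H
  Total hydrogens = 14.
Net charge -1.
Molecular formula: C12H14ClO4-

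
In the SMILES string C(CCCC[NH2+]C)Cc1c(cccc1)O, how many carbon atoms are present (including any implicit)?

13

The symbol for carbon appears 13 times in the SMILES. Lowercase c denotes aromatic carbon and counts toward C.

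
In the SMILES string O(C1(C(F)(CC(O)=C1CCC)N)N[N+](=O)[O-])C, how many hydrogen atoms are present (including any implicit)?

16

Hydrogens are implicit in SMILES; fill each atom to its normal valence:
  4 × C: no H
  3 × C: 2 H each → 6
  2 × C: 3 H each → 6
  2 × O: no H
  1 × F: no H
  1 × N: 2 H
  1 × N: 1 H
  1 × N (charge +1): no H
  1 × O: 1 H
  1 × O (charge -1): no H
  Total hydrogens = 16.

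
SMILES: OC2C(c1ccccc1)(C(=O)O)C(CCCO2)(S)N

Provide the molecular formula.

Heavy atoms from the SMILES: 13 C, 1 N, 4 O, 1 S.
Implicit hydrogens by atom environment:
  5 × C (aromatic): 1 H each → 5
  3 × C: 2 H each → 6
  3 × C: no H
  2 × O: 1 H each → 2
  2 × O: no H
  1 × C: 1 H
  1 × C (aromatic): no H
  1 × N: 2 H
  1 × S: 1 H
  Total hydrogens = 17.
Molecular formula: C13H17NO4S

C13H17NO4S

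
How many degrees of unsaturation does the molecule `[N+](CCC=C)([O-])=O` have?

Molecular formula from the SMILES: C4H7NO2.
DoU = (2C + 2 + N − H − X)/2 = (2·4 + 2 + 1 − 7 − 0)/2 = 4/2 = 2.
(Structurally: 0 ring(s) + 2 π bond(s) = 2.)

2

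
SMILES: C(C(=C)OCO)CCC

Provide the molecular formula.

Heavy atoms from the SMILES: 7 C, 2 O.
Implicit hydrogens by atom environment:
  5 × C: 2 H each → 10
  1 × C: 3 H
  1 × C: no H
  1 × O: 1 H
  1 × O: no H
  Total hydrogens = 14.
Molecular formula: C7H14O2

C7H14O2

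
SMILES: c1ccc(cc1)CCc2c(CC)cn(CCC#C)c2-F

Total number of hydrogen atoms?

20

Hydrogens are implicit in SMILES; fill each atom to its normal valence:
  6 × C (aromatic): 1 H each → 6
  5 × C: 2 H each → 10
  4 × C (aromatic): no H
  1 × C: 3 H
  1 × C: 1 H
  1 × C: no H
  1 × F: no H
  1 × N (aromatic): no H
  Total hydrogens = 20.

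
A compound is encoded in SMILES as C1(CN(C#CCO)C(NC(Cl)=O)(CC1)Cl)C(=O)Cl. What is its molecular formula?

Heavy atoms from the SMILES: 10 C, 3 Cl, 2 N, 3 O.
Implicit hydrogens by atom environment:
  5 × C: no H
  4 × C: 2 H each → 8
  3 × Cl: no H
  2 × O: no H
  1 × C: 1 H
  1 × N: 1 H
  1 × N: no H
  1 × O: 1 H
  Total hydrogens = 11.
Molecular formula: C10H11Cl3N2O3

C10H11Cl3N2O3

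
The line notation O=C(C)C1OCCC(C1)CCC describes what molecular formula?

Heavy atoms from the SMILES: 10 C, 2 O.
Implicit hydrogens by atom environment:
  5 × C: 2 H each → 10
  2 × C: 3 H each → 6
  2 × C: 1 H each → 2
  2 × O: no H
  1 × C: no H
  Total hydrogens = 18.
Molecular formula: C10H18O2

C10H18O2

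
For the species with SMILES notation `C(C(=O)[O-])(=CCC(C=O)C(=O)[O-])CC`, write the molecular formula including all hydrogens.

[C9H10O5]2-

Heavy atoms from the SMILES: 9 C, 5 O.
Implicit hydrogens by atom environment:
  3 × C: 1 H each → 3
  3 × C: no H
  3 × O: no H
  2 × C: 2 H each → 4
  2 × O (charge -1): no H
  1 × C: 3 H
  Total hydrogens = 10.
Net charge -2.
Molecular formula: [C9H10O5]2-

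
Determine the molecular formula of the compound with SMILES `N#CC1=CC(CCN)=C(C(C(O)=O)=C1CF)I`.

Heavy atoms from the SMILES: 11 C, 1 F, 1 I, 2 N, 2 O.
Implicit hydrogens by atom environment:
  5 × C (aromatic): no H
  3 × C: 2 H each → 6
  2 × C: no H
  1 × C (aromatic): 1 H
  1 × F: no H
  1 × I: no H
  1 × N: 2 H
  1 × N: no H
  1 × O: 1 H
  1 × O: no H
  Total hydrogens = 10.
Molecular formula: C11H10FIN2O2

C11H10FIN2O2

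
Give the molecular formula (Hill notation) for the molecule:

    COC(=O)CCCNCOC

Heavy atoms from the SMILES: 7 C, 1 N, 3 O.
Implicit hydrogens by atom environment:
  4 × C: 2 H each → 8
  3 × O: no H
  2 × C: 3 H each → 6
  1 × C: no H
  1 × N: 1 H
  Total hydrogens = 15.
Molecular formula: C7H15NO3

C7H15NO3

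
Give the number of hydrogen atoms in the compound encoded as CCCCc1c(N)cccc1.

Hydrogens are implicit in SMILES; fill each atom to its normal valence:
  4 × C (aromatic): 1 H each → 4
  3 × C: 2 H each → 6
  2 × C (aromatic): no H
  1 × C: 3 H
  1 × N: 2 H
  Total hydrogens = 15.

15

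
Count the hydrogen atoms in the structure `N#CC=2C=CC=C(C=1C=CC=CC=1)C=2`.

9

Hydrogens are implicit in SMILES; fill each atom to its normal valence:
  9 × C (aromatic): 1 H each → 9
  3 × C (aromatic): no H
  1 × C: no H
  1 × N: no H
  Total hydrogens = 9.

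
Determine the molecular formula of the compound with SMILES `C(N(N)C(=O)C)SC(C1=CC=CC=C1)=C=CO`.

C12H14N2O2S

Heavy atoms from the SMILES: 12 C, 2 N, 2 O, 1 S.
Implicit hydrogens by atom environment:
  5 × C (aromatic): 1 H each → 5
  3 × C: no H
  1 × C: 3 H
  1 × C: 2 H
  1 × C: 1 H
  1 × C (aromatic): no H
  1 × N: 2 H
  1 × N: no H
  1 × O: 1 H
  1 × O: no H
  1 × S: no H
  Total hydrogens = 14.
Molecular formula: C12H14N2O2S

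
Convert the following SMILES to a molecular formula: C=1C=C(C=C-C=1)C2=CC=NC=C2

Heavy atoms from the SMILES: 11 C, 1 N.
Implicit hydrogens by atom environment:
  9 × C (aromatic): 1 H each → 9
  2 × C (aromatic): no H
  1 × N (aromatic): no H
  Total hydrogens = 9.
Molecular formula: C11H9N

C11H9N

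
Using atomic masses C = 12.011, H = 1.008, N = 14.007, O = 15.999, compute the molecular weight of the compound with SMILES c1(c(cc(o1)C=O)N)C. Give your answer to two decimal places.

Molecular formula: C6H7NO2.
M = 6×12.011 + 7×1.008 + 1×14.007 + 2×15.999 = 125.13 g/mol.

125.13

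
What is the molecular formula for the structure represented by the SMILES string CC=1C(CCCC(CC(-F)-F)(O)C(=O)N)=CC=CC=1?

Heavy atoms from the SMILES: 14 C, 2 F, 1 N, 2 O.
Implicit hydrogens by atom environment:
  4 × C: 2 H each → 8
  4 × C (aromatic): 1 H each → 4
  2 × C: no H
  2 × C (aromatic): no H
  2 × F: no H
  1 × C: 3 H
  1 × C: 1 H
  1 × N: 2 H
  1 × O: 1 H
  1 × O: no H
  Total hydrogens = 19.
Molecular formula: C14H19F2NO2

C14H19F2NO2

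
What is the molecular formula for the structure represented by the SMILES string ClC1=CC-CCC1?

C6H9Cl

Heavy atoms from the SMILES: 6 C, 1 Cl.
Implicit hydrogens by atom environment:
  4 × C: 2 H each → 8
  1 × C: 1 H
  1 × C: no H
  1 × Cl: no H
  Total hydrogens = 9.
Molecular formula: C6H9Cl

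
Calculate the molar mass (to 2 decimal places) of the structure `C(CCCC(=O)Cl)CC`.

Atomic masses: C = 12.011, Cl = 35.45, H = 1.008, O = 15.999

Molecular formula: C7H13ClO.
M = 7×12.011 + 1×35.45 + 13×1.008 + 1×15.999 = 148.63 g/mol.

148.63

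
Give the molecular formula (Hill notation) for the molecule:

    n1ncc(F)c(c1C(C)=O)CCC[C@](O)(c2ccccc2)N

C16H18FN3O2

Heavy atoms from the SMILES: 16 C, 1 F, 3 N, 2 O.
Implicit hydrogens by atom environment:
  6 × C (aromatic): 1 H each → 6
  4 × C (aromatic): no H
  3 × C: 2 H each → 6
  2 × C: no H
  2 × N (aromatic): no H
  1 × C: 3 H
  1 × F: no H
  1 × N: 2 H
  1 × O: 1 H
  1 × O: no H
  Total hydrogens = 18.
Molecular formula: C16H18FN3O2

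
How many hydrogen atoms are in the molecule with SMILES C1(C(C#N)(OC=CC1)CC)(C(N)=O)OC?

Hydrogens are implicit in SMILES; fill each atom to its normal valence:
  4 × C: no H
  3 × O: no H
  2 × C: 3 H each → 6
  2 × C: 2 H each → 4
  2 × C: 1 H each → 2
  1 × N: 2 H
  1 × N: no H
  Total hydrogens = 14.

14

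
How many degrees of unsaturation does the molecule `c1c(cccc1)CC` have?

4

Molecular formula from the SMILES: C8H10.
DoU = (2C + 2 + N − H − X)/2 = (2·8 + 2 + 0 − 10 − 0)/2 = 8/2 = 4.
(Structurally: 1 ring(s) + 3 π bond(s) = 4.)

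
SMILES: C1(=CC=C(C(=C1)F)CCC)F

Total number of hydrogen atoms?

10

Hydrogens are implicit in SMILES; fill each atom to its normal valence:
  3 × C (aromatic): 1 H each → 3
  3 × C (aromatic): no H
  2 × C: 2 H each → 4
  2 × F: no H
  1 × C: 3 H
  Total hydrogens = 10.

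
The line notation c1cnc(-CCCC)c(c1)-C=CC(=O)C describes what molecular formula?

Heavy atoms from the SMILES: 13 C, 1 N, 1 O.
Implicit hydrogens by atom environment:
  3 × C: 2 H each → 6
  3 × C (aromatic): 1 H each → 3
  2 × C: 3 H each → 6
  2 × C: 1 H each → 2
  2 × C (aromatic): no H
  1 × C: no H
  1 × N (aromatic): no H
  1 × O: no H
  Total hydrogens = 17.
Molecular formula: C13H17NO

C13H17NO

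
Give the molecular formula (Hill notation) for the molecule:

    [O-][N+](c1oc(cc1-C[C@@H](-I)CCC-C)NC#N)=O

C11H14IN3O3

Heavy atoms from the SMILES: 11 C, 1 I, 3 N, 3 O.
Implicit hydrogens by atom environment:
  4 × C: 2 H each → 8
  3 × C (aromatic): no H
  1 × C: 3 H
  1 × C (aromatic): 1 H
  1 × C: 1 H
  1 × C: no H
  1 × I: no H
  1 × N: 1 H
  1 × N (charge +1): no H
  1 × N: no H
  1 × O (aromatic): no H
  1 × O: no H
  1 × O (charge -1): no H
  Total hydrogens = 14.
Molecular formula: C11H14IN3O3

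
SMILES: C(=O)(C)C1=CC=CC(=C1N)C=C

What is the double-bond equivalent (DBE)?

6

Molecular formula from the SMILES: C10H11NO.
DoU = (2C + 2 + N − H − X)/2 = (2·10 + 2 + 1 − 11 − 0)/2 = 12/2 = 6.
(Structurally: 1 ring(s) + 5 π bond(s) = 6.)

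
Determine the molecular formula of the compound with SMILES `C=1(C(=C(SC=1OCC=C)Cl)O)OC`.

C8H9ClO3S

Heavy atoms from the SMILES: 8 C, 1 Cl, 3 O, 1 S.
Implicit hydrogens by atom environment:
  4 × C (aromatic): no H
  2 × C: 2 H each → 4
  2 × O: no H
  1 × C: 3 H
  1 × C: 1 H
  1 × Cl: no H
  1 × O: 1 H
  1 × S (aromatic): no H
  Total hydrogens = 9.
Molecular formula: C8H9ClO3S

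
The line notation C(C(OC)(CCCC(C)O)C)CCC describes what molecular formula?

C12H26O2

Heavy atoms from the SMILES: 12 C, 2 O.
Implicit hydrogens by atom environment:
  6 × C: 2 H each → 12
  4 × C: 3 H each → 12
  1 × C: 1 H
  1 × C: no H
  1 × O: 1 H
  1 × O: no H
  Total hydrogens = 26.
Molecular formula: C12H26O2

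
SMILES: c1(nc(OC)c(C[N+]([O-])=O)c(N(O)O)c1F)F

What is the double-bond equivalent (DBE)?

5

Molecular formula from the SMILES: C7H7F2N3O5.
DoU = (2C + 2 + N − H − X)/2 = (2·7 + 2 + 3 − 7 − 2)/2 = 10/2 = 5.
(Structurally: 1 ring(s) + 4 π bond(s) = 5.)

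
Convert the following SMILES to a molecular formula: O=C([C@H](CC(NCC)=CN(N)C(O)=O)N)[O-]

C8H15N4O4-

Heavy atoms from the SMILES: 8 C, 4 N, 4 O.
Implicit hydrogens by atom environment:
  3 × C: no H
  2 × C: 2 H each → 4
  2 × C: 1 H each → 2
  2 × N: 2 H each → 4
  2 × O: no H
  1 × C: 3 H
  1 × N: 1 H
  1 × N: no H
  1 × O: 1 H
  1 × O (charge -1): no H
  Total hydrogens = 15.
Net charge -1.
Molecular formula: C8H15N4O4-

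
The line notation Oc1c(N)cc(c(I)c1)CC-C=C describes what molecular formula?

C10H12INO

Heavy atoms from the SMILES: 10 C, 1 I, 1 N, 1 O.
Implicit hydrogens by atom environment:
  4 × C (aromatic): no H
  3 × C: 2 H each → 6
  2 × C (aromatic): 1 H each → 2
  1 × C: 1 H
  1 × I: no H
  1 × N: 2 H
  1 × O: 1 H
  Total hydrogens = 12.
Molecular formula: C10H12INO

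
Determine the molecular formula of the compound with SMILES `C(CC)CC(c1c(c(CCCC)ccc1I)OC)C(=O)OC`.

C18H27IO3

Heavy atoms from the SMILES: 18 C, 1 I, 3 O.
Implicit hydrogens by atom environment:
  6 × C: 2 H each → 12
  4 × C: 3 H each → 12
  4 × C (aromatic): no H
  3 × O: no H
  2 × C (aromatic): 1 H each → 2
  1 × C: 1 H
  1 × C: no H
  1 × I: no H
  Total hydrogens = 27.
Molecular formula: C18H27IO3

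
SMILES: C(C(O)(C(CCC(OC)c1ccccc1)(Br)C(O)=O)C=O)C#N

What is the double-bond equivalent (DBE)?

8

Molecular formula from the SMILES: C16H18BrNO5.
DoU = (2C + 2 + N − H − X)/2 = (2·16 + 2 + 1 − 18 − 1)/2 = 16/2 = 8.
(Structurally: 1 ring(s) + 7 π bond(s) = 8.)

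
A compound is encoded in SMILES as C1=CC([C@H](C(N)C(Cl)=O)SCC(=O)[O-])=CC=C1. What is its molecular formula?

C11H11ClNO3S-

Heavy atoms from the SMILES: 11 C, 1 Cl, 1 N, 3 O, 1 S.
Implicit hydrogens by atom environment:
  5 × C (aromatic): 1 H each → 5
  2 × C: 1 H each → 2
  2 × C: no H
  2 × O: no H
  1 × C: 2 H
  1 × C (aromatic): no H
  1 × Cl: no H
  1 × N: 2 H
  1 × O (charge -1): no H
  1 × S: no H
  Total hydrogens = 11.
Net charge -1.
Molecular formula: C11H11ClNO3S-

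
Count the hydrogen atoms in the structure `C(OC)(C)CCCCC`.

Hydrogens are implicit in SMILES; fill each atom to its normal valence:
  4 × C: 2 H each → 8
  3 × C: 3 H each → 9
  1 × C: 1 H
  1 × O: no H
  Total hydrogens = 18.

18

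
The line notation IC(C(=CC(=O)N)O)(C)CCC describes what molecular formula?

Heavy atoms from the SMILES: 8 C, 1 I, 1 N, 2 O.
Implicit hydrogens by atom environment:
  3 × C: no H
  2 × C: 3 H each → 6
  2 × C: 2 H each → 4
  1 × C: 1 H
  1 × I: no H
  1 × N: 2 H
  1 × O: 1 H
  1 × O: no H
  Total hydrogens = 14.
Molecular formula: C8H14INO2

C8H14INO2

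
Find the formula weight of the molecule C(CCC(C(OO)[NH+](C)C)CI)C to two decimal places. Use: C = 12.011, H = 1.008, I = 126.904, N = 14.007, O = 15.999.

Molecular formula: C9H21INO2+.
M = 9×12.011 + 21×1.008 + 1×126.904 + 1×14.007 + 2×15.999 = 302.18 g/mol.

302.18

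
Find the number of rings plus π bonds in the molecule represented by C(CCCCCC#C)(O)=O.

3

Molecular formula from the SMILES: C8H12O2.
DoU = (2C + 2 + N − H − X)/2 = (2·8 + 2 + 0 − 12 − 0)/2 = 6/2 = 3.
(Structurally: 0 ring(s) + 3 π bond(s) = 3.)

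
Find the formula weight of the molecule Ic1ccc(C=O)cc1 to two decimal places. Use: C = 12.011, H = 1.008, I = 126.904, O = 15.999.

232.02

Molecular formula: C7H5IO.
M = 7×12.011 + 5×1.008 + 1×126.904 + 1×15.999 = 232.02 g/mol.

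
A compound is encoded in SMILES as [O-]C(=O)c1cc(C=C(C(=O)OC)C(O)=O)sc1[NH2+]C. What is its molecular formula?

C11H11NO6S

Heavy atoms from the SMILES: 11 C, 1 N, 6 O, 1 S.
Implicit hydrogens by atom environment:
  4 × C: no H
  4 × O: no H
  3 × C (aromatic): no H
  2 × C: 3 H each → 6
  1 × C (aromatic): 1 H
  1 × C: 1 H
  1 × N (charge +1): 2 H
  1 × O: 1 H
  1 × O (charge -1): no H
  1 × S (aromatic): no H
  Total hydrogens = 11.
Molecular formula: C11H11NO6S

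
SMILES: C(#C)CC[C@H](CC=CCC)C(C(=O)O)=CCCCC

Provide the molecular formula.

C17H26O2

Heavy atoms from the SMILES: 17 C, 2 O.
Implicit hydrogens by atom environment:
  7 × C: 2 H each → 14
  5 × C: 1 H each → 5
  3 × C: no H
  2 × C: 3 H each → 6
  1 × O: 1 H
  1 × O: no H
  Total hydrogens = 26.
Molecular formula: C17H26O2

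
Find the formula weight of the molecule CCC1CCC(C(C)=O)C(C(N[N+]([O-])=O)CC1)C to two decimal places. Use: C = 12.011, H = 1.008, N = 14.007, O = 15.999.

256.35

Molecular formula: C13H24N2O3.
M = 13×12.011 + 24×1.008 + 2×14.007 + 3×15.999 = 256.35 g/mol.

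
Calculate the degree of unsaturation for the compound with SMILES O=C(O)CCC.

Molecular formula from the SMILES: C4H8O2.
DoU = (2C + 2 + N − H − X)/2 = (2·4 + 2 + 0 − 8 − 0)/2 = 2/2 = 1.
(Structurally: 0 ring(s) + 1 π bond(s) = 1.)

1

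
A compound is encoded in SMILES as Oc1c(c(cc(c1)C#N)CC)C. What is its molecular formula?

C10H11NO

Heavy atoms from the SMILES: 10 C, 1 N, 1 O.
Implicit hydrogens by atom environment:
  4 × C (aromatic): no H
  2 × C: 3 H each → 6
  2 × C (aromatic): 1 H each → 2
  1 × C: 2 H
  1 × C: no H
  1 × N: no H
  1 × O: 1 H
  Total hydrogens = 11.
Molecular formula: C10H11NO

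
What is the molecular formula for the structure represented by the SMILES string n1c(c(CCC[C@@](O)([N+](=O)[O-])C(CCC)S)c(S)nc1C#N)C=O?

C14H18N4O4S2

Heavy atoms from the SMILES: 14 C, 4 N, 4 O, 2 S.
Implicit hydrogens by atom environment:
  5 × C: 2 H each → 10
  4 × C (aromatic): no H
  2 × C: 1 H each → 2
  2 × C: no H
  2 × N (aromatic): no H
  2 × O: no H
  2 × S: 1 H each → 2
  1 × C: 3 H
  1 × N: no H
  1 × N (charge +1): no H
  1 × O: 1 H
  1 × O (charge -1): no H
  Total hydrogens = 18.
Molecular formula: C14H18N4O4S2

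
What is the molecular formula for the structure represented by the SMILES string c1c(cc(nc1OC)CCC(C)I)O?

C10H14INO2

Heavy atoms from the SMILES: 10 C, 1 I, 1 N, 2 O.
Implicit hydrogens by atom environment:
  3 × C (aromatic): no H
  2 × C: 3 H each → 6
  2 × C: 2 H each → 4
  2 × C (aromatic): 1 H each → 2
  1 × C: 1 H
  1 × I: no H
  1 × N (aromatic): no H
  1 × O: 1 H
  1 × O: no H
  Total hydrogens = 14.
Molecular formula: C10H14INO2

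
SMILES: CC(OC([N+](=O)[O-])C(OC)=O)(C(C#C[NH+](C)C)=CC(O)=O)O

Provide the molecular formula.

C12H17N2O8+

Heavy atoms from the SMILES: 12 C, 2 N, 8 O.
Implicit hydrogens by atom environment:
  6 × C: no H
  5 × O: no H
  4 × C: 3 H each → 12
  2 × C: 1 H each → 2
  2 × O: 1 H each → 2
  1 × N (charge +1): 1 H
  1 × N (charge +1): no H
  1 × O (charge -1): no H
  Total hydrogens = 17.
Net charge +1.
Molecular formula: C12H17N2O8+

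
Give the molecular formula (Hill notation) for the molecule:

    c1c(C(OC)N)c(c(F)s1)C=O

C7H8FNO2S

Heavy atoms from the SMILES: 7 C, 1 F, 1 N, 2 O, 1 S.
Implicit hydrogens by atom environment:
  3 × C (aromatic): no H
  2 × C: 1 H each → 2
  2 × O: no H
  1 × C: 3 H
  1 × C (aromatic): 1 H
  1 × F: no H
  1 × N: 2 H
  1 × S (aromatic): no H
  Total hydrogens = 8.
Molecular formula: C7H8FNO2S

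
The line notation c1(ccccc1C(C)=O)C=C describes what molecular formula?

C10H10O

Heavy atoms from the SMILES: 10 C, 1 O.
Implicit hydrogens by atom environment:
  4 × C (aromatic): 1 H each → 4
  2 × C (aromatic): no H
  1 × C: 3 H
  1 × C: 2 H
  1 × C: 1 H
  1 × C: no H
  1 × O: no H
  Total hydrogens = 10.
Molecular formula: C10H10O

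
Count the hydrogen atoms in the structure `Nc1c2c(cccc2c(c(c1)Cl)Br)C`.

9

Hydrogens are implicit in SMILES; fill each atom to its normal valence:
  6 × C (aromatic): no H
  4 × C (aromatic): 1 H each → 4
  1 × Br: no H
  1 × C: 3 H
  1 × Cl: no H
  1 × N: 2 H
  Total hydrogens = 9.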